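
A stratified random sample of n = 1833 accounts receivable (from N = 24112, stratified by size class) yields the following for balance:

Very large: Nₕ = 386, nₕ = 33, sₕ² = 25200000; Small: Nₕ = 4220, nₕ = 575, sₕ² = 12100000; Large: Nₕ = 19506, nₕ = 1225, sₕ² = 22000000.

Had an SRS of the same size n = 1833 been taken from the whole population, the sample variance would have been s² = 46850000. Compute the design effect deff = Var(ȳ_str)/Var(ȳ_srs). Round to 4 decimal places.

Var(ȳ_str) = Σ Wₕ²(1−fₕ)sₕ²/nₕ with Wₕ = Nₕ/24112:
  Very large: (386/24112)²·(1−33/386)·25200000/33 = 178.97078
  Small: (4220/24112)²·(1−575/4220)·12100000/575 = 556.75104
  Large: (19506/24112)²·(1−1225/19506)·22000000/1225 = 11015.096
  → Var(ȳ_str) = 11750.818.
Var(ȳ_srs) = (1 − 1833/24112)·46850000/1833 = 23616.177.
deff = 11750.818 / 23616.177 = 0.4976.

0.4976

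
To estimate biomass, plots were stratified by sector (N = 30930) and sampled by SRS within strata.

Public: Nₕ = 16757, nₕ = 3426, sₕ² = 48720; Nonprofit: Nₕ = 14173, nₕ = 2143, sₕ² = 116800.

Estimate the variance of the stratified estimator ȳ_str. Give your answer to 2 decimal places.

Var(ȳ_str) = Σₕ Wₕ²(1 − fₕ)sₕ²/nₕ with Wₕ = Nₕ/N, N = 30930.
Public: Wₕ = 0.54177174; term = 0.54177174²·(1 − 0.20445187)·48720/3426 = 3.3206192.
Nonprofit: Wₕ = 0.45822826; term = 0.45822826²·(1 − 0.15120299)·116800/2143 = 9.7137796.
Sum = 13.034399.

13.03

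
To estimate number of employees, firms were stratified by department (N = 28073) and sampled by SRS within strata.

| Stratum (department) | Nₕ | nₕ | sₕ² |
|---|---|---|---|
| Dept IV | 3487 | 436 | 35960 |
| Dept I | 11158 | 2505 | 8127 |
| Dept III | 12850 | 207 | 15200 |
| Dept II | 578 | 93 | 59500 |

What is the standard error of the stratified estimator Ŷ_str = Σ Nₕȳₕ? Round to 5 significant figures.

Var(Ŷ_str) = Σₕ Nₕ²(1 − fₕ)sₕ²/nₕ.
Dept IV: 3487²·(1 − 436/3487)·35960/436 = 8.7746004 × 10^8.
Dept I: 11158²·(1 − 2505/11158)·8127/2505 = 3.1323883 × 10^8.
Dept III: 12850²·(1 − 207/12850)·15200/207 = 1.1929617 × 10^10.
Dept II: 578²·(1 − 93/578)·59500/93 = 1.7935091 × 10^8.
Sum = 1.3299667 × 10^10.
SE = √(1.3299667 × 10^10) = 115320.

115320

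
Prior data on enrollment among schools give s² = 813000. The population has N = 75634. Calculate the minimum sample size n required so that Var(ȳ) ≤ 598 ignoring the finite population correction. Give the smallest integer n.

Without fpc, n₀ = s²/D = 813000/598 = 1359.5318.
Rounding up, n = 1360.

1360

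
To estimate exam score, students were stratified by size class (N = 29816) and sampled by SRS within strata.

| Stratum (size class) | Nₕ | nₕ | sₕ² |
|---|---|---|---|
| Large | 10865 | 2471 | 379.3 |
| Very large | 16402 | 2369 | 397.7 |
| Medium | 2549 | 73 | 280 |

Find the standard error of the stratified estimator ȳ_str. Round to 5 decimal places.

Var(ȳ_str) = Σₕ Wₕ²(1 − fₕ)sₕ²/nₕ with Wₕ = Nₕ/N, N = 29816.
Large: Wₕ = 0.36440166; term = 0.36440166²·(1 − 0.22742752)·379.3/2471 = 0.015747443.
Very large: Wₕ = 0.55010732; term = 0.55010732²·(1 − 0.14443361)·397.7/2369 = 0.043464942.
Medium: Wₕ = 0.08549101; term = 0.08549101²·(1 − 0.02863868)·280/73 = 0.02723058.
Sum = 0.086442965.
SE = √(0.086442965) = 0.29401.

0.29401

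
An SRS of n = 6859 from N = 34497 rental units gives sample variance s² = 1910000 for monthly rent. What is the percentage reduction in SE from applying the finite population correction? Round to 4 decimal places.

10.4918

f = n/N = 6859/34497 = 0.19882888.
SE_no-fpc = √(s²/n) = 16.687308; SE_fpc = √((1−f)s²/n) = 14.936503.
Ratio = √(1−f) = 0.89508163. Reduction = 100·(1 − 0.89508163) = 10.4918%.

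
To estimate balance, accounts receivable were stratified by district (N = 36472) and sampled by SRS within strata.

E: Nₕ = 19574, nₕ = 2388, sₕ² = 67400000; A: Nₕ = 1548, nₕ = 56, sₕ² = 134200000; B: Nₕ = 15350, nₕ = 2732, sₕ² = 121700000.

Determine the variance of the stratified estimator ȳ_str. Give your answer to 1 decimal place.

17784.8

Var(ȳ_str) = Σₕ Wₕ²(1 − fₕ)sₕ²/nₕ with Wₕ = Nₕ/N, N = 36472.
E: Wₕ = 0.53668568; term = 0.53668568²·(1 − 0.12199857)·67400000/2388 = 7137.7414.
A: Wₕ = 0.04244352; term = 0.04244352²·(1 − 0.03617571)·134200000/56 = 4160.8792.
B: Wₕ = 0.42087081; term = 0.42087081²·(1 − 0.17798046)·121700000/2732 = 6486.1894.
Sum = 17784.81.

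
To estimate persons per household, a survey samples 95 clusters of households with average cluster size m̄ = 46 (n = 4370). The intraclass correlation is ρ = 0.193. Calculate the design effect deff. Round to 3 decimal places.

9.685

deff = 1 + (46 − 1)·0.193 = 1 + 8.685 = 9.685.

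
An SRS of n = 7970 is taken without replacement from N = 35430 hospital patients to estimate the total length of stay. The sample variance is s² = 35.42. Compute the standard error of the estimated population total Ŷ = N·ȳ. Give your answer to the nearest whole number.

2079

Var(Ŷ) = N²·Var(ȳ) = N²·(1 − n/N)·s²/n.
f = 7970/35430 = 0.22495061; Var(ȳ) = 0.77504939·35.42/7970 = 0.0034444479.
Var(Ŷ) = 35430² · 0.0034444479 = 4.3237634 × 10^6.
SE(Ŷ) = √(4.3237634 × 10^6) = 2079.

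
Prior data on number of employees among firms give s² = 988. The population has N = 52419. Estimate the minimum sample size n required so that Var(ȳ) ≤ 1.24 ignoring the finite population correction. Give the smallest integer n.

Without fpc, n₀ = s²/D = 988/1.24 = 796.7742.
Rounding up, n = 797.

797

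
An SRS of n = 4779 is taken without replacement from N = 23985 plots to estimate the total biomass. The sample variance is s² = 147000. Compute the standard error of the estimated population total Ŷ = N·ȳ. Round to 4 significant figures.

Var(Ŷ) = N²·Var(ȳ) = N²·(1 − n/N)·s²/n.
f = 4779/23985 = 0.19924953; Var(ȳ) = 0.80075047·147000/4779 = 24.630743.
Var(Ŷ) = 23985² · 24.630743 = 1.4169579 × 10^10.
SE(Ŷ) = √(1.4169579 × 10^10) = 119000.

119000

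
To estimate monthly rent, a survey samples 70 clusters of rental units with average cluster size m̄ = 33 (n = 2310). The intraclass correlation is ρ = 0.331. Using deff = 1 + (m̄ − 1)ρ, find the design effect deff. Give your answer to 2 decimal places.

11.59

deff = 1 + (33 − 1)·0.331 = 1 + 10.592 = 11.592.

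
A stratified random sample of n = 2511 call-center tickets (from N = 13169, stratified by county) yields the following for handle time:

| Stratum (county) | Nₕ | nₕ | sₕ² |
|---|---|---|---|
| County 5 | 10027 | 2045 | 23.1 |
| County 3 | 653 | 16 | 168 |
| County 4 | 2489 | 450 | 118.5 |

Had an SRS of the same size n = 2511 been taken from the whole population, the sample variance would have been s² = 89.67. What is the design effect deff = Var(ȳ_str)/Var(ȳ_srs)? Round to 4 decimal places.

Var(ȳ_str) = Σ Wₕ²(1−fₕ)sₕ²/nₕ with Wₕ = Nₕ/13169:
  County 5: (10027/13169)²·(1−2045/10027)·23.1/2045 = 0.0052130971
  County 3: (653/13169)²·(1−16/653)·168/16 = 0.025184673
  County 4: (2489/13169)²·(1−450/2489)·118.5/450 = 0.007706237
  → Var(ȳ_str) = 0.038104007.
Var(ȳ_srs) = (1 − 2511/13169)·89.67/2511 = 0.028901699.
deff = 0.038104007 / 0.028901699 = 1.3184.

1.3184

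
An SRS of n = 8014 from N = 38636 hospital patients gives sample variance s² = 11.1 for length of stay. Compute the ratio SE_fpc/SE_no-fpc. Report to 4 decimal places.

0.8903

f = n/N = 8014/38636 = 0.20742313.
SE_no-fpc = √(s²/n) = 0.037216611; SE_fpc = √((1−f)s²/n) = 0.033132753.
Ratio = √(1−f) = 0.89026786.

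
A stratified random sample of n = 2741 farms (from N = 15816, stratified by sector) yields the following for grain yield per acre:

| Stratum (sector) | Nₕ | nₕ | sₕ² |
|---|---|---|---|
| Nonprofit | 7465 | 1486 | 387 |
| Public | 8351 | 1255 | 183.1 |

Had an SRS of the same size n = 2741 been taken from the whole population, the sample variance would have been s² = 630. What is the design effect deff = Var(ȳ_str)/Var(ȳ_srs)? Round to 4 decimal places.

Var(ȳ_str) = Σ Wₕ²(1−fₕ)sₕ²/nₕ with Wₕ = Nₕ/15816:
  Nonprofit: (7465/15816)²·(1−1486/7465)·387/1486 = 0.046468345
  Public: (8351/15816)²·(1−1255/8351)·183.1/1255 = 0.034562361
  → Var(ȳ_str) = 0.081030706.
Var(ȳ_srs) = (1 − 2741/15816)·630/2741 = 0.19001004.
deff = 0.081030706 / 0.19001004 = 0.4265.

0.4265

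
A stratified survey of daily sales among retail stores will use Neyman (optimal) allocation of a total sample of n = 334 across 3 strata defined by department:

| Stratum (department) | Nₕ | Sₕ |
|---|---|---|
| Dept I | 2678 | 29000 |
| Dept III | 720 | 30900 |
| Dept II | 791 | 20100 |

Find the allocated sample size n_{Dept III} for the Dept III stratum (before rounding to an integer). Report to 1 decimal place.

Neyman allocation: nₕ = n·NₕSₕ / Σⱼ NⱼSⱼ.
Σ NⱼSⱼ = 2678·29000 + 720·30900 + 791·20100 = 1.158091 × 10^8.
n_{Dept III} = 334·720·30900 / (1.158091 × 10^8) = 64.2.

64.2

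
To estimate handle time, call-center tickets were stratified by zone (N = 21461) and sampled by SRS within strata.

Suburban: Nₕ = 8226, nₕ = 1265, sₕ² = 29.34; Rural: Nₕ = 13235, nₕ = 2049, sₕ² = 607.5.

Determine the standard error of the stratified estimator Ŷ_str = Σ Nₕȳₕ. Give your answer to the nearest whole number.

Var(Ŷ_str) = Σₕ Nₕ²(1 − fₕ)sₕ²/nₕ.
Suburban: 8226²·(1 − 1265/8226)·29.34/1265 = 1.3280974 × 10^6.
Rural: 13235²·(1 − 2049/13235)·607.5/2049 = 4.389379 × 10^7.
Sum = 4.5221887 × 10^7.
SE = √(4.5221887 × 10^7) = 6725.

6725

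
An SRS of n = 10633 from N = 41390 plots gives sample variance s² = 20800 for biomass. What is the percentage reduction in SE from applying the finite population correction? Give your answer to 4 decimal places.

13.7966

f = n/N = 10633/41390 = 0.25689780.
SE_no-fpc = √(s²/n) = 1.398633; SE_fpc = √((1−f)s²/n) = 1.2056688.
Ratio = √(1−f) = 0.86203376. Reduction = 100·(1 − 0.86203376) = 13.7966%.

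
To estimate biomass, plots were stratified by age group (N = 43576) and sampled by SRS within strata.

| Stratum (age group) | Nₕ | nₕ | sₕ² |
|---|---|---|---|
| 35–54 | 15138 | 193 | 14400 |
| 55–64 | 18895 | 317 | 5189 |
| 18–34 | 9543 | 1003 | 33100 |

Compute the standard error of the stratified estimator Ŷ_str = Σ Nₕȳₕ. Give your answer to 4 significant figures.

159100

Var(Ŷ_str) = Σₕ Nₕ²(1 − fₕ)sₕ²/nₕ.
35–54: 15138²·(1 − 193/15138)·14400/193 = 1.687989 × 10^10.
55–64: 18895²·(1 − 317/18895)·5189/317 = 5.7460614 × 10^9.
18–34: 9543²·(1 − 1003/9543)·33100/1003 = 2.6894895 × 10^9.
Sum = 2.5315441 × 10^10.
SE = √(2.5315441 × 10^10) = 159100.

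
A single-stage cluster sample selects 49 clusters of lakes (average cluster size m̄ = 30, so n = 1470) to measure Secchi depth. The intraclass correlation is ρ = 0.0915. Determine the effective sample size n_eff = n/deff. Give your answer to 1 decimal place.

deff = 1 + (30 − 1)·0.0915 = 1 + 2.6535 = 3.6535.
n_eff = 1470 / 3.6535 = 402.4.

402.4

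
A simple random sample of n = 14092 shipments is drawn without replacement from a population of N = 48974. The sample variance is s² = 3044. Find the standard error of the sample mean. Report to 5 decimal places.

0.39224

Under SRS without replacement, Var(ȳ) = (1 − f)·s²/n with f = n/N = 14092/48974 = 0.28774452.
Var(ȳ) = (1 − 0.28774452)·3044/14092 = 0.71225548·0.21600908 = 0.15385365.
SE(ȳ) = √(0.15385365) = 0.39224.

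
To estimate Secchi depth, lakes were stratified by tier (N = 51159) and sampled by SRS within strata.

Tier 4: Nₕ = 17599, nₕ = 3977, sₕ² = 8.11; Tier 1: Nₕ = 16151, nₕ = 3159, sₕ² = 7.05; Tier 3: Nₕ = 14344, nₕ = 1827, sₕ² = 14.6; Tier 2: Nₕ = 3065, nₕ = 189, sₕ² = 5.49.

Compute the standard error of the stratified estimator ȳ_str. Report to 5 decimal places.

Var(ȳ_str) = Σₕ Wₕ²(1 − fₕ)sₕ²/nₕ with Wₕ = Nₕ/N, N = 51159.
Tier 4: Wₕ = 0.34400594; term = 0.34400594²·(1 − 0.22597875)·8.11/3977 = 1.8678846 × 10^-4.
Tier 1: Wₕ = 0.31570203; term = 0.31570203²·(1 − 0.19559160)·7.05/3159 = 1.7892492 × 10^-4.
Tier 3: Wₕ = 0.28038077; term = 0.28038077²·(1 − 0.12737033)·14.6/1827 = 5.4820216 × 10^-4.
Tier 2: Wₕ = 0.05991126; term = 0.05991126²·(1 − 0.06166395)·5.49/189 = 9.7833098 × 10^-5.
Sum = 0.0010117486.
SE = √(0.0010117486) = 0.03181.

0.03181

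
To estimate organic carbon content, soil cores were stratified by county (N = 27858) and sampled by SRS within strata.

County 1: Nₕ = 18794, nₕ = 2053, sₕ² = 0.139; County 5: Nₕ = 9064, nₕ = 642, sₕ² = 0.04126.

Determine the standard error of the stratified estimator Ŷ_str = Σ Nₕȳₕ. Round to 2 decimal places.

161.89

Var(Ŷ_str) = Σₕ Nₕ²(1 − fₕ)sₕ²/nₕ.
County 1: 18794²·(1 − 2053/18794)·0.139/2053 = 21302.299.
County 5: 9064²·(1 − 642/9064)·0.04126/642 = 4906.0202.
Sum = 26208.319.
SE = √(26208.319) = 161.89.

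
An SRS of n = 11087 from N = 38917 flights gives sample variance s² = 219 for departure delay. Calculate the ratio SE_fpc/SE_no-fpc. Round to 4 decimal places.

0.8456

f = n/N = 11087/38917 = 0.28488835.
SE_no-fpc = √(s²/n) = 0.14054488; SE_fpc = √((1−f)s²/n) = 0.11885076.
Ratio = √(1−f) = 0.84564274.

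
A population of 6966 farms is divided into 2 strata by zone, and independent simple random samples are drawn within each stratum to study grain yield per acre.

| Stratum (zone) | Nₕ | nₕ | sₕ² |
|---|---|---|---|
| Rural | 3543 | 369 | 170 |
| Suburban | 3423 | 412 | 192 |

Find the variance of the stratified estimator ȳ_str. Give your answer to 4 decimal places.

0.2057

Var(ȳ_str) = Σₕ Wₕ²(1 − fₕ)sₕ²/nₕ with Wₕ = Nₕ/N, N = 6966.
Rural: Wₕ = 0.50861326; term = 0.50861326²·(1 − 0.10414903)·170/369 = 0.10676618.
Suburban: Wₕ = 0.49138674; term = 0.49138674²·(1 − 0.12036226)·192/412 = 0.098981659.
Sum = 0.20574784.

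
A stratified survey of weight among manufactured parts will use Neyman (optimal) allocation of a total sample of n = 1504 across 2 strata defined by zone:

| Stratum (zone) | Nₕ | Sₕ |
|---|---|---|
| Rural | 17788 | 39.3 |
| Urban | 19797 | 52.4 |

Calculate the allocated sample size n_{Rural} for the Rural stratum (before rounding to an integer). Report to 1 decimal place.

Neyman allocation: nₕ = n·NₕSₕ / Σⱼ NⱼSⱼ.
Σ NⱼSⱼ = 17788·39.3 + 19797·52.4 = 1.7364312 × 10^6.
n_{Rural} = 1504·17788·39.3 / (1.7364312 × 10^6) = 605.5.

605.5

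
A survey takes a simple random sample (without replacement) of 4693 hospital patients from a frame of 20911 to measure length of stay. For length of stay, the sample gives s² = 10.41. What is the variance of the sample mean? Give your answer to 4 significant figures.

0.001720

Under SRS without replacement, Var(ȳ) = (1 − f)·s²/n with f = n/N = 4693/20911 = 0.22442733.
Var(ȳ) = (1 − 0.22442733)·10.41/4693 = 0.77557267·0.0022181973 = 0.0017203732.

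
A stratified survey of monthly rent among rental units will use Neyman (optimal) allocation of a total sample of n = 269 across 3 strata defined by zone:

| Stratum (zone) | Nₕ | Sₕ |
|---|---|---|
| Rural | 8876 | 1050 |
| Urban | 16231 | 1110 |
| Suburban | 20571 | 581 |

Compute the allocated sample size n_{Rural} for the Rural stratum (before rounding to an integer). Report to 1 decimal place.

Neyman allocation: nₕ = n·NₕSₕ / Σⱼ NⱼSⱼ.
Σ NⱼSⱼ = 8876·1050 + 16231·1110 + 20571·581 = 3.9287961 × 10^7.
n_{Rural} = 269·8876·1050 / (3.9287961 × 10^7) = 63.8.

63.8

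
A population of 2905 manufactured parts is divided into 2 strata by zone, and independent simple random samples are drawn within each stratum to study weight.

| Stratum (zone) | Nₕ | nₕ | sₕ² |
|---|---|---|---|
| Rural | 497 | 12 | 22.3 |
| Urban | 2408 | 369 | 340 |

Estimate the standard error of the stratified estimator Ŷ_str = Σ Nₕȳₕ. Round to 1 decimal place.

Var(Ŷ_str) = Σₕ Nₕ²(1 − fₕ)sₕ²/nₕ.
Rural: 497²·(1 − 12/497)·22.3/12 = 447941.96.
Urban: 2408²·(1 − 369/2408)·340/369 = 4.5240382 × 10^6.
Sum = 4.9719802 × 10^6.
SE = √(4.9719802 × 10^6) = 2229.8.

2229.8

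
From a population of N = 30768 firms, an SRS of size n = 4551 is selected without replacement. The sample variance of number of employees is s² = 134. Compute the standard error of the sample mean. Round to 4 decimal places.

0.1584

Under SRS without replacement, Var(ȳ) = (1 − f)·s²/n with f = n/N = 4551/30768 = 0.14791342.
Var(ȳ) = (1 − 0.14791342)·134/4551 = 0.85208658·0.029444078 = 0.025088904.
SE(ȳ) = √(0.025088904) = 0.1584.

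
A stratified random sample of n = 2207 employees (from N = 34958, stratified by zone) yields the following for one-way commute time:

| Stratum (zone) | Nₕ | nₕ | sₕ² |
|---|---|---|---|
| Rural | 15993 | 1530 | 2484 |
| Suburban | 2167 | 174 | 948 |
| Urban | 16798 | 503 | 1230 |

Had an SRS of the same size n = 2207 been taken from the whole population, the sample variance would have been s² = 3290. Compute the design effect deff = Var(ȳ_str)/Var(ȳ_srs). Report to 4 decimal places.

Var(ȳ_str) = Σ Wₕ²(1−fₕ)sₕ²/nₕ with Wₕ = Nₕ/34958:
  Rural: (15993/34958)²·(1−1530/15993)·2484/1530 = 0.30729488
  Suburban: (2167/34958)²·(1−174/2167)·948/174 = 0.019254495
  Urban: (16798/34958)²·(1−503/16798)·1230/503 = 0.54771661
  → Var(ȳ_str) = 0.87426599.
Var(ȳ_srs) = (1 − 2207/34958)·3290/2207 = 1.3965984.
deff = 0.87426599 / 1.3965984 = 0.6260.

0.6260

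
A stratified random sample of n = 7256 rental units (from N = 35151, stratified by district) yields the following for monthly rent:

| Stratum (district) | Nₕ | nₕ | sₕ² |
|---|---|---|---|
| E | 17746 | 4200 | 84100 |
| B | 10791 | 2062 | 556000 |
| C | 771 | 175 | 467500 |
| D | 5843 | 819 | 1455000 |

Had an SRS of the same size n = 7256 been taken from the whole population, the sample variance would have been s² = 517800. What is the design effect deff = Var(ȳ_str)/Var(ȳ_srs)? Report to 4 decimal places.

1.1946

Var(ȳ_str) = Σ Wₕ²(1−fₕ)sₕ²/nₕ with Wₕ = Nₕ/35151:
  E: (17746/35151)²·(1−4200/17746)·84100/4200 = 3.8956765
  B: (10791/35151)²·(1−2062/10791)·556000/2062 = 20.555921
  C: (771/35151)²·(1−175/771)·467500/175 = 0.9935022
  D: (5843/35151)²·(1−819/5843)·1455000/819 = 42.207462
  → Var(ȳ_str) = 67.652562.
Var(ȳ_srs) = (1 − 7256/35151)·517800/7256 = 56.630899.
deff = 67.652562 / 56.630899 = 1.1946.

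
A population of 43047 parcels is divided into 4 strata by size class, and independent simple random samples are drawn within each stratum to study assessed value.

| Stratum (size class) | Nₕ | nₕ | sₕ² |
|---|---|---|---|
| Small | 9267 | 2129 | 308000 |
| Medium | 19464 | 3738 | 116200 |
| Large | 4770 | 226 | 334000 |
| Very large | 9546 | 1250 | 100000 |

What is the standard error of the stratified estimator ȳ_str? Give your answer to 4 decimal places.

Var(ȳ_str) = Σₕ Wₕ²(1 − fₕ)sₕ²/nₕ with Wₕ = Nₕ/N, N = 43047.
Small: Wₕ = 0.21527633; term = 0.21527633²·(1 − 0.22973994)·308000/2129 = 5.1642229.
Medium: Wₕ = 0.45215694; term = 0.45215694²·(1 − 0.19204686)·116200/3738 = 5.1348932.
Large: Wₕ = 0.11080912; term = 0.11080912²·(1 − 0.04737945)·334000/226 = 17.286575.
Very large: Wₕ = 0.22175761; term = 0.22175761²·(1 − 0.13094490)·100000/1250 = 3.4189628.
Sum = 31.004654.
SE = √(31.004654) = 5.5682.

5.5682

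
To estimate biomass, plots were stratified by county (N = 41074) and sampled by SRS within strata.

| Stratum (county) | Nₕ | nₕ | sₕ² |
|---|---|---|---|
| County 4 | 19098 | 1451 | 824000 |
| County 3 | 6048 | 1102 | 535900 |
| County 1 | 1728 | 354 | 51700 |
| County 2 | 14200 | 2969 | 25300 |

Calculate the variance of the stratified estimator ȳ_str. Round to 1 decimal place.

Var(ȳ_str) = Σₕ Wₕ²(1 − fₕ)sₕ²/nₕ with Wₕ = Nₕ/N, N = 41074.
County 4: Wₕ = 0.46496567; term = 0.46496567²·(1 − 0.07597654)·824000/1451 = 113.4448.
County 3: Wₕ = 0.14724643; term = 0.14724643²·(1 − 0.18220899)·535900/1102 = 8.622517.
County 1: Wₕ = 0.04207041; term = 0.04207041²·(1 − 0.20486111)·51700/354 = 0.20553404.
County 2: Wₕ = 0.34571749; term = 0.34571749²·(1 − 0.20908451)·25300/2969 = 0.80553256.
Sum = 123.07838.

123.1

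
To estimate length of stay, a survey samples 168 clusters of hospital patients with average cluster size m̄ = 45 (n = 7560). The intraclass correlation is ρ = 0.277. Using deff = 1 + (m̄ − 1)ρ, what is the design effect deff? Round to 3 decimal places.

deff = 1 + (45 − 1)·0.277 = 1 + 12.188 = 13.188.

13.188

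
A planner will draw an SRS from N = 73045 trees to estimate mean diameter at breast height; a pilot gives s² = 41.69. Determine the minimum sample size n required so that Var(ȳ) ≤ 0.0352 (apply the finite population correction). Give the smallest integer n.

1166

Without fpc, n₀ = s²/D = 41.69/0.0352 = 1184.3750.
With fpc, (1 − n/N)·s²/n ≤ D requires n ≥ n₀/(1 + n₀/N) = 1184.3750/(1 + 1184.3750/73045) = 1165.4776.
Rounding up, n = 1166.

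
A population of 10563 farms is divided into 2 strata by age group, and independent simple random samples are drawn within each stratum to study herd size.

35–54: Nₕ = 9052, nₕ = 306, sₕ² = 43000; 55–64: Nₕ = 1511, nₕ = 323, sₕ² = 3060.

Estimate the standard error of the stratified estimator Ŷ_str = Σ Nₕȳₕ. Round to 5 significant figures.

Var(Ŷ_str) = Σₕ Nₕ²(1 − fₕ)sₕ²/nₕ.
35–54: 9052²·(1 − 306/9052)·43000/306 = 1.1125026 × 10^10.
55–64: 1511²·(1 − 323/1511)·3060/323 = 1.7005907 × 10^7.
Sum = 1.1142032 × 10^10.
SE = √(1.1142032 × 10^10) = 105560.

105560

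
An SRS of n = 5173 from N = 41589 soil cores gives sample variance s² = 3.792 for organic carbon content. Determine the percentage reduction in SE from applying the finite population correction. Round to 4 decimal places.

f = n/N = 5173/41589 = 0.12438385.
SE_no-fpc = √(s²/n) = 0.027074655; SE_fpc = √((1−f)s²/n) = 0.025334936.
Ratio = √(1−f) = 0.93574363. Reduction = 100·(1 − 0.93574363) = 6.4256%.

6.4256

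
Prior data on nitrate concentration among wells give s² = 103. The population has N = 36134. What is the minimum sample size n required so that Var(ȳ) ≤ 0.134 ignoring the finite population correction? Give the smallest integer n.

Without fpc, n₀ = s²/D = 103/0.134 = 768.6567.
Rounding up, n = 769.

769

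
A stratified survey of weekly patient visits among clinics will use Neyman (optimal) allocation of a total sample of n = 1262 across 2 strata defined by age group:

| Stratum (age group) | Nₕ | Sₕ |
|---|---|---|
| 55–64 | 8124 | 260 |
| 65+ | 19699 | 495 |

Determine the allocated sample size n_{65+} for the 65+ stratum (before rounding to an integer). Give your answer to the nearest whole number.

Neyman allocation: nₕ = n·NₕSₕ / Σⱼ NⱼSⱼ.
Σ NⱼSⱼ = 8124·260 + 19699·495 = 1.1863245 × 10^7.
n_{65+} = 1262·19699·495 / (1.1863245 × 10^7) = 1037.

1037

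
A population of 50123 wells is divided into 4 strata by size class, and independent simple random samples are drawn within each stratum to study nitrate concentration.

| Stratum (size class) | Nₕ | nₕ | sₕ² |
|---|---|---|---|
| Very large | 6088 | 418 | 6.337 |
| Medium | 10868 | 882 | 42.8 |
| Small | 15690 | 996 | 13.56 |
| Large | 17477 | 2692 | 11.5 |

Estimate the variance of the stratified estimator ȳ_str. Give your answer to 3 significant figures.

0.00399

Var(ȳ_str) = Σₕ Wₕ²(1 − fₕ)sₕ²/nₕ with Wₕ = Nₕ/N, N = 50123.
Very large: Wₕ = 0.12146121; term = 0.12146121²·(1 − 0.06865966)·6.337/418 = 2.0830084 × 10^-4.
Medium: Wₕ = 0.21682661; term = 0.21682661²·(1 − 0.08115569)·42.8/882 = 0.0020962461.
Small: Wₕ = 0.31302995; term = 0.31302995²·(1 − 0.06347992)·13.56/996 = 0.0012493647.
Large: Wₕ = 0.34868224; term = 0.34868224²·(1 − 0.15403101)·11.5/2692 = 4.3937656 × 10^-4.
Sum = 0.0039932882.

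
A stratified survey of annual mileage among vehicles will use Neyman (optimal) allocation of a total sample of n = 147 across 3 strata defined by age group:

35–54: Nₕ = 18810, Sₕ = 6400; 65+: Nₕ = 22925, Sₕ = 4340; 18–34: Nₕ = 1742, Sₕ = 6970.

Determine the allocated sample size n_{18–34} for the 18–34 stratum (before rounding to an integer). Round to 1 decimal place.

7.7

Neyman allocation: nₕ = n·NₕSₕ / Σⱼ NⱼSⱼ.
Σ NⱼSⱼ = 18810·6400 + 22925·4340 + 1742·6970 = 2.3202024 × 10^8.
n_{18–34} = 147·1742·6970 / (2.3202024 × 10^8) = 7.7.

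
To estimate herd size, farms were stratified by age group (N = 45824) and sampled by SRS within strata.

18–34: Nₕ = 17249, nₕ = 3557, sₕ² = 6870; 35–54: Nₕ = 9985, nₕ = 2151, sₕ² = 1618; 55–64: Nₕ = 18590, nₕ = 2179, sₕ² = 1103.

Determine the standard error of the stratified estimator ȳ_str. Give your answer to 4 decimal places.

Var(ȳ_str) = Σₕ Wₕ²(1 − fₕ)sₕ²/nₕ with Wₕ = Nₕ/N, N = 45824.
18–34: Wₕ = 0.37641847; term = 0.37641847²·(1 − 0.20621485)·6870/3557 = 0.21722894.
35–54: Wₕ = 0.21789892; term = 0.21789892²·(1 − 0.21542313)·1618/2151 = 0.028021008.
55–64: Wₕ = 0.40568261; term = 0.40568261²·(1 − 0.11721356)·1103/2179 = 0.073543912.
Sum = 0.31879386.
SE = √(0.31879386) = 0.5646.

0.5646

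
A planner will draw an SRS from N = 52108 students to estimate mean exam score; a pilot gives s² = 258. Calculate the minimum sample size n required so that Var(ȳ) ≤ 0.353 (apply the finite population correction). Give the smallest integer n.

721

Without fpc, n₀ = s²/D = 258/0.353 = 730.8782.
With fpc, (1 − n/N)·s²/n ≤ D requires n ≥ n₀/(1 + n₀/N) = 730.8782/(1 + 730.8782/52108) = 720.7685.
Rounding up, n = 721.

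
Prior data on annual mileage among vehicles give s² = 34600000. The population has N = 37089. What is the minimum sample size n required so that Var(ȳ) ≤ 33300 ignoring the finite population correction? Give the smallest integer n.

Without fpc, n₀ = s²/D = 34600000/33300 = 1039.0390.
Rounding up, n = 1040.

1040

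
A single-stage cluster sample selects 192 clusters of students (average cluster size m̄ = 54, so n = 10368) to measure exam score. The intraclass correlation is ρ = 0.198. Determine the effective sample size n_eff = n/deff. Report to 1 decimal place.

deff = 1 + (54 − 1)·0.198 = 1 + 10.494 = 11.494.
n_eff = 10368 / 11.494 = 902.0.

902.0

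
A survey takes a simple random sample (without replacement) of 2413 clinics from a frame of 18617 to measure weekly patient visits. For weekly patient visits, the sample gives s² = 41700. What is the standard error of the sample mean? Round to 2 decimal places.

Under SRS without replacement, Var(ȳ) = (1 − f)·s²/n with f = n/N = 2413/18617 = 0.12961272.
Var(ȳ) = (1 − 0.12961272)·41700/2413 = 0.87038728·17.281392 = 15.041504.
SE(ȳ) = √(15.041504) = 3.88.

3.88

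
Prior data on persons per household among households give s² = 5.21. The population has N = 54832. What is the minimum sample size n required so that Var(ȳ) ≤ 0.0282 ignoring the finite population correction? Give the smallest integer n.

185

Without fpc, n₀ = s²/D = 5.21/0.0282 = 184.7518.
Rounding up, n = 185.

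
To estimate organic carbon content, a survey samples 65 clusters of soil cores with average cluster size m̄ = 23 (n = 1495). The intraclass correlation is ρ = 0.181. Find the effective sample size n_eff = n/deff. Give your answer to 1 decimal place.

deff = 1 + (23 − 1)·0.181 = 1 + 3.982 = 4.982.
n_eff = 1495 / 4.982 = 300.1.

300.1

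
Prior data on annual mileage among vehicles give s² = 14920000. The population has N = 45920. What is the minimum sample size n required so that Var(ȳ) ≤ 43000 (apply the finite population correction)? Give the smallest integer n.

Without fpc, n₀ = s²/D = 14920000/43000 = 346.9767.
With fpc, (1 − n/N)·s²/n ≤ D requires n ≥ n₀/(1 + n₀/N) = 346.9767/(1 + 346.9767/45920) = 344.3746.
Rounding up, n = 345.

345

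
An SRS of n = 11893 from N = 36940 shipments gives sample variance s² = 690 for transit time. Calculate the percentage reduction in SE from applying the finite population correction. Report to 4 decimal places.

f = n/N = 11893/36940 = 0.32195452.
SE_no-fpc = √(s²/n) = 0.24086785; SE_fpc = √((1−f)s²/n) = 0.19833906.
Ratio = √(1−f) = 0.82343517. Reduction = 100·(1 − 0.82343517) = 17.6565%.

17.6565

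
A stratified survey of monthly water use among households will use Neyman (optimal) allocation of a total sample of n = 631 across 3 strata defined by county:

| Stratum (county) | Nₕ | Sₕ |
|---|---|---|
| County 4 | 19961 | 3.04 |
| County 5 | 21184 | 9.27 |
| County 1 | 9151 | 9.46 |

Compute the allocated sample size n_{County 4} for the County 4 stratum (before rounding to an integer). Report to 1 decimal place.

Neyman allocation: nₕ = n·NₕSₕ / Σⱼ NⱼSⱼ.
Σ NⱼSⱼ = 19961·3.04 + 21184·9.27 + 9151·9.46 = 343625.58.
n_{County 4} = 631·19961·3.04 / 343625.58 = 111.4.

111.4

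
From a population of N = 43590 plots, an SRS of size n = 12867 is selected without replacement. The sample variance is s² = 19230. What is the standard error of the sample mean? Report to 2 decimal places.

1.03

Under SRS without replacement, Var(ȳ) = (1 − f)·s²/n with f = n/N = 12867/43590 = 0.29518238.
Var(ȳ) = (1 − 0.29518238)·19230/12867 = 0.70481762·1.4945209 = 1.0533646.
SE(ȳ) = √(1.0533646) = 1.03.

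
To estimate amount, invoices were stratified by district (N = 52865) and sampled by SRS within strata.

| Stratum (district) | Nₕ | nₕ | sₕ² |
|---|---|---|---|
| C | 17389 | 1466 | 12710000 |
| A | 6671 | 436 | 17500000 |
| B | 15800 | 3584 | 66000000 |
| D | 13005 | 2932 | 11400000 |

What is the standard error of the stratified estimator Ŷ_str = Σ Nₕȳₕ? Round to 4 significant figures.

Var(Ŷ_str) = Σₕ Nₕ²(1 − fₕ)sₕ²/nₕ.
C: 17389²·(1 − 1466/17389)·12710000/1466 = 2.4005518 × 10^12.
A: 6671²·(1 − 436/6671)·17500000/436 = 1.6694713 × 10^12.
B: 15800²·(1 − 3584/15800)·66000000/3584 = 3.5543652 × 10^12.
D: 13005²·(1 − 2932/13005)·11400000/2932 = 5.0934269 × 10^11.
Sum = 8.133731 × 10^12.
SE = √(8.133731 × 10^12) = 2.852 × 10^6.

2.852 × 10^6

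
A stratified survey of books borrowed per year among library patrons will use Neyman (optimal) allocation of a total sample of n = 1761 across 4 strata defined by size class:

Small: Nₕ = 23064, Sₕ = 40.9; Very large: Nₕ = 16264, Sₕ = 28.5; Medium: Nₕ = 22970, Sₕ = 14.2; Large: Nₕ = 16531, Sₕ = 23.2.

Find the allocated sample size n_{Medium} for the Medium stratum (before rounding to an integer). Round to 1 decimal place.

Neyman allocation: nₕ = n·NₕSₕ / Σⱼ NⱼSⱼ.
Σ NⱼSⱼ = 23064·40.9 + 16264·28.5 + 22970·14.2 + 16531·23.2 = 2.1165348 × 10^6.
n_{Medium} = 1761·22970·14.2 / (2.1165348 × 10^6) = 271.4.

271.4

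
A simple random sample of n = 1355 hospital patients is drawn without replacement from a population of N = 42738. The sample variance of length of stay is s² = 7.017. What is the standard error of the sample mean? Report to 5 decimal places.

0.07081

Under SRS without replacement, Var(ȳ) = (1 − f)·s²/n with f = n/N = 1355/42738 = 0.03170481.
Var(ȳ) = (1 − 0.03170481)·7.017/1355 = 0.96829519·0.0051785978 = 0.0050144113.
SE(ȳ) = √(0.0050144113) = 0.07081.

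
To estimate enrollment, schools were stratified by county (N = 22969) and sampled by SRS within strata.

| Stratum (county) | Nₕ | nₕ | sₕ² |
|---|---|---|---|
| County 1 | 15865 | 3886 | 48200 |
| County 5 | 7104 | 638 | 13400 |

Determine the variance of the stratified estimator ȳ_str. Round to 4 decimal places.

Var(ȳ_str) = Σₕ Wₕ²(1 − fₕ)sₕ²/nₕ with Wₕ = Nₕ/N, N = 22969.
County 1: Wₕ = 0.69071357; term = 0.69071357²·(1 − 0.24494170)·48200/3886 = 4.4680776.
County 5: Wₕ = 0.30928643; term = 0.30928643²·(1 − 0.08980856)·13400/638 = 1.8286837.
Sum = 6.2967613.

6.2968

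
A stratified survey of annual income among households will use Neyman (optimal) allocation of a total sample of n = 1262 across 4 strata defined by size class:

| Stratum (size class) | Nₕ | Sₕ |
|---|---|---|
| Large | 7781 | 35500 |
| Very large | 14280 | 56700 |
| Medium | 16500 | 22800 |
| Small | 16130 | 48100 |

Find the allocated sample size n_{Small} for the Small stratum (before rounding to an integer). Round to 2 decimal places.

437.51

Neyman allocation: nₕ = n·NₕSₕ / Σⱼ NⱼSⱼ.
Σ NⱼSⱼ = 7781·35500 + 14280·56700 + 16500·22800 + 16130·48100 = 2.2379545 × 10^9.
n_{Small} = 1262·16130·48100 / (2.2379545 × 10^9) = 437.51.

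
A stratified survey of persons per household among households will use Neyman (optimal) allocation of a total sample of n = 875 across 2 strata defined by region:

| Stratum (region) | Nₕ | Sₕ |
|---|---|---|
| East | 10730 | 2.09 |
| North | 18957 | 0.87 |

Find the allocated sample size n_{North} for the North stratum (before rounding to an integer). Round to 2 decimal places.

Neyman allocation: nₕ = n·NₕSₕ / Σⱼ NⱼSⱼ.
Σ NⱼSⱼ = 10730·2.09 + 18957·0.87 = 38918.29.
n_{North} = 875·18957·0.87 / 38918.29 = 370.80.

370.80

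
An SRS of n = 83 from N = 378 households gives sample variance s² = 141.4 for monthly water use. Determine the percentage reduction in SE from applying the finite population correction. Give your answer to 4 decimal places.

11.6584

f = n/N = 83/378 = 0.21957672.
SE_no-fpc = √(s²/n) = 1.3052258; SE_fpc = √((1−f)s²/n) = 1.153057.
Ratio = √(1−f) = 0.88341569. Reduction = 100·(1 − 0.88341569) = 11.6584%.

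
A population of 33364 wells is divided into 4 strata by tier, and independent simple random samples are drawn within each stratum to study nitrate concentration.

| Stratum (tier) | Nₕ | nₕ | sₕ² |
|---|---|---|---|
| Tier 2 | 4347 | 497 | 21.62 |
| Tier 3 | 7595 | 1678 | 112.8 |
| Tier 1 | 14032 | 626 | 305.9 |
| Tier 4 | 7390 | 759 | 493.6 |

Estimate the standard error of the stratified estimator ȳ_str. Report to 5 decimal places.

Var(ȳ_str) = Σₕ Wₕ²(1 − fₕ)sₕ²/nₕ with Wₕ = Nₕ/N, N = 33364.
Tier 2: Wₕ = 0.13029013; term = 0.13029013²·(1 − 0.11433172)·21.62/497 = 6.5402364 × 10^-4.
Tier 3: Wₕ = 0.22764057; term = 0.22764057²·(1 − 0.22093483)·112.8/1678 = 0.0027138777.
Tier 1: Wₕ = 0.42057307; term = 0.42057307²·(1 − 0.04461231)·305.9/626 = 0.082578637.
Tier 4: Wₕ = 0.22149622; term = 0.22149622²·(1 − 0.10270636)·493.6/759 = 0.028628633.
Sum = 0.11457517.
SE = √(0.11457517) = 0.33849.

0.33849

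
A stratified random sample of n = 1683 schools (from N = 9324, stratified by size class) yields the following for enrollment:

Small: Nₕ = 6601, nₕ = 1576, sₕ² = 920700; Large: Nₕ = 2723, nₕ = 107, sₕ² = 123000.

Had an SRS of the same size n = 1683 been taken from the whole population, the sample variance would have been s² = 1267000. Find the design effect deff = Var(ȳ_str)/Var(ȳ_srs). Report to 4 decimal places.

Var(ȳ_str) = Σ Wₕ²(1−fₕ)sₕ²/nₕ with Wₕ = Nₕ/9324:
  Small: (6601/9324)²·(1−1576/6601)·920700/1576 = 222.89647
  Large: (2723/9324)²·(1−107/2723)·123000/107 = 94.189434
  → Var(ȳ_str) = 317.0859.
Var(ȳ_srs) = (1 − 1683/9324)·1267000/1683 = 616.93646.
deff = 317.0859 / 616.93646 = 0.5140.

0.5140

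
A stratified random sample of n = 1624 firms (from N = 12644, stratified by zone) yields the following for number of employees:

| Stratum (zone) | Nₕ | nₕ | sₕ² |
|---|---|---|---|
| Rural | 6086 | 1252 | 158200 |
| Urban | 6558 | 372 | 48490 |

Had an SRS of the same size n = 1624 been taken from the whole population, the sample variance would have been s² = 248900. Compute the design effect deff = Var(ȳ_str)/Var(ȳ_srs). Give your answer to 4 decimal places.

Var(ȳ_str) = Σ Wₕ²(1−fₕ)sₕ²/nₕ with Wₕ = Nₕ/12644:
  Rural: (6086/12644)²·(1−1252/6086)·158200/1252 = 23.252613
  Urban: (6558/12644)²·(1−372/6558)·48490/372 = 33.076656
  → Var(ȳ_str) = 56.329269.
Var(ȳ_srs) = (1 − 1624/12644)·248900/1624 = 133.57832.
deff = 56.329269 / 133.57832 = 0.4217.

0.4217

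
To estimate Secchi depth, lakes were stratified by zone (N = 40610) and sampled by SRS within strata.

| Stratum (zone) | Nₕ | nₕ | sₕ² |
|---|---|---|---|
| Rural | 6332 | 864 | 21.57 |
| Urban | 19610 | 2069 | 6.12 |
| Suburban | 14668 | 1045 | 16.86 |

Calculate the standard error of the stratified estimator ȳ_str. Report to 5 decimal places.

Var(ȳ_str) = Σₕ Wₕ²(1 − fₕ)sₕ²/nₕ with Wₕ = Nₕ/N, N = 40610.
Rural: Wₕ = 0.15592219; term = 0.15592219²·(1 − 0.13644978)·21.57/864 = 5.2413099 × 10^-4.
Urban: Wₕ = 0.48288599; term = 0.48288599²·(1 − 0.10550739)·6.12/2069 = 6.1695984 × 10^-4.
Suburban: Wₕ = 0.36119182; term = 0.36119182²·(1 − 0.07124352)·16.86/1045 = 0.0019548748.
Sum = 0.0030959656.
SE = √(0.0030959656) = 0.05564.

0.05564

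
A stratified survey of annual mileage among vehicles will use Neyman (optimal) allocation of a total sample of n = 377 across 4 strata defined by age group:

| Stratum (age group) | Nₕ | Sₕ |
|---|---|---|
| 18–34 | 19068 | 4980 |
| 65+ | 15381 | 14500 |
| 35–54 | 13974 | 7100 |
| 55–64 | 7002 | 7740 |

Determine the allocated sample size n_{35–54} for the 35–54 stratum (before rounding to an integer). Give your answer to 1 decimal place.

79.3

Neyman allocation: nₕ = n·NₕSₕ / Σⱼ NⱼSⱼ.
Σ NⱼSⱼ = 19068·4980 + 15381·14500 + 13974·7100 + 7002·7740 = 4.7139402 × 10^8.
n_{35–54} = 377·13974·7100 / (4.7139402 × 10^8) = 79.3.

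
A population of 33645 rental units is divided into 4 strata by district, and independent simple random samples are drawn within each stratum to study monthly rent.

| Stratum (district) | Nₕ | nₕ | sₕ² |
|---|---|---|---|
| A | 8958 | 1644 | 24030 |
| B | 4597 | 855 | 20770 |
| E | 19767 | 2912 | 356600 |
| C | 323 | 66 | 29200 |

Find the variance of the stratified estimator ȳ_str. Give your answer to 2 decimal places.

37.29

Var(ȳ_str) = Σₕ Wₕ²(1 − fₕ)sₕ²/nₕ with Wₕ = Nₕ/N, N = 33645.
A: Wₕ = 0.26625056; term = 0.26625056²·(1 − 0.18352311)·24030/1644 = 0.84601275.
B: Wₕ = 0.13663249; term = 0.13663249²·(1 − 0.18599086)·20770/855 = 0.36915402.
E: Wₕ = 0.58751672; term = 0.58751672²·(1 − 0.14731623)·356600/2912 = 36.042792.
C: Wₕ = 0.00960024; term = 0.00960024²·(1 − 0.20433437)·29200/66 = 0.032443933.
Sum = 37.290403.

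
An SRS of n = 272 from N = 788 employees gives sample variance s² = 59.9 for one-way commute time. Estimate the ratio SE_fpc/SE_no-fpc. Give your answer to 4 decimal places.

f = n/N = 272/788 = 0.34517766.
SE_no-fpc = √(s²/n) = 0.46927666; SE_fpc = √((1−f)s²/n) = 0.37974381.
Ratio = √(1−f) = 0.80921093.

0.8092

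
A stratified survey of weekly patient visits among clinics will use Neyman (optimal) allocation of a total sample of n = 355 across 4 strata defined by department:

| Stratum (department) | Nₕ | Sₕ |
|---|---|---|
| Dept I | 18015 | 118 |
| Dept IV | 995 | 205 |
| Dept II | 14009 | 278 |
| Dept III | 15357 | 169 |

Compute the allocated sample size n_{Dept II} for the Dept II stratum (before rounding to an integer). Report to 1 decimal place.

Neyman allocation: nₕ = n·NₕSₕ / Σⱼ NⱼSⱼ.
Σ NⱼSⱼ = 18015·118 + 995·205 + 14009·278 + 15357·169 = 8.81958 × 10^6.
n_{Dept II} = 355·14009·278 / (8.81958 × 10^6) = 156.8.

156.8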